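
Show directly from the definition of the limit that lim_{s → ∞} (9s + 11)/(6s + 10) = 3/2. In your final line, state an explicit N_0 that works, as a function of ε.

Let ε > 0. We seek N_0 > 0 such that s > N_0 implies |(9s + 11)/(6s + 10) − (3/2)| < ε.
(9s + 11)/(6s + 10) − (3/2) = (6(9s + 11) − 9(6s + 10)) / (6(6s + 10)) = -24/(6(6s + 10)).
For s > 0 we have 6s + 10 > 6s, so |(9s + 11)/(6s + 10) − (3/2)| = 24/(6(6s + 10)) < 24/(6·6s) = (2/3)/s.
Thus |(9s + 11)/(6s + 10) − (3/2)| < ε whenever s > (2/3)/ε.
Take N_0 = (2/3)/ε. If s > N_0 then |(9s + 11)/(6s + 10) − (3/2)| < (2/3)/s < ε.

N_0 = (2/3)/ε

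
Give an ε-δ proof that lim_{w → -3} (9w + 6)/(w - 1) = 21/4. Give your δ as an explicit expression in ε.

δ = min(2, (8/15)ε)

Suppose ε > 0. We want δ > 0 with 0 < |w + 3| < δ ⇒ |(9w + 6)/(w - 1) − (21/4)| < ε.
Combining over a common denominator, (9w + 6)/(w - 1) − (21/4) = [(9w + 6)·(-4) − (-21)·(w - 1)] / [(-4)·(w - 1)] = -15(w + 3) / ((-4)(w - 1)).
So |(9w + 6)/(w - 1) − (21/4)| = 15|w + 3| / (4·|w − 1|).
Restrict δ ≤ 2. Then |w + 3| < 2 gives |w − 1| = |(w + 3) + (-4)| ≥ 4 − 2 = 2.
Hence |(9w + 6)/(w - 1) − (21/4)| < 15|w + 3|/(4·2) = (15/8)|w + 3|, which is < ε once |w + 3| < (8/15)ε.
Take δ = min(2, (8/15)ε). Then 0 < |w + 3| < δ forces both bounds, so |(9w + 6)/(w - 1) − (21/4)| < ε.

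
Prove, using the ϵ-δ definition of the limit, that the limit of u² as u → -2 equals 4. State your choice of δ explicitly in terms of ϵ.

δ = min(2, ϵ/6)

Suppose ϵ > 0. We seek δ > 0 with 0 < |u + 2| < δ ⇒ |u² − 4| < ϵ.
Factor: u² − 4 = (u + 2)(u - 2), so |u² − 4| = |u + 2|·|u - 2|.
Impose δ ≤ 2 so that |u| < 4; then |u - 2| ≤ 6.
Hence |u² − 4| ≤ 6|u + 2|, which is < ϵ once |u + 2| < ϵ/6.
Take δ = min(2, ϵ/6). If 0 < |u + 2| < δ then both bounds hold and |u² − 4| ≤ 6|u + 2| < 6·(ϵ/6) = ϵ.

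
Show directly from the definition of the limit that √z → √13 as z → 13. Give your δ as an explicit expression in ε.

Suppose ε > 0. We want δ > 0 such that 0 < |z − 13| < δ implies |√z − √13| < ε.
Multiplying by the conjugate, |√z − √13| = |z − 13|/(√z + √13).
Restrict δ ≤ 13 so that |z − 13| < 13 forces z > 0, and then √z + √13 > √13.
Hence |√z − √13| < |z − 13|/√13, which is < ε once |z − 13| < √13·ε.
Take δ = min(13, √13·ε). If 0 < |z − 13| < δ then z > 0 and |√z − √13| < |z − 13|/√13 < ε.

δ = min(13, √13·ε)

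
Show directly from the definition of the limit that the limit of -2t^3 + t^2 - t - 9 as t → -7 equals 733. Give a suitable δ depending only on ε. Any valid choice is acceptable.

Suppose ε > 0. We want δ > 0 such that 0 < |t + 7| < δ implies |(-2t^3 + t^2 - t - 9) − 733| < ε.
(-2t^3 + t^2 - t - 9) − 733 = -2t^3 + t^2 - t - 742 = (t + 7)(-2t^2 + 15t - 106).
So |(-2t^3 + t^2 - t - 9) − 733| = |t + 7|·|-2t^2 + 15t - 106|.
Assume first that |t + 7| < 1, so |t| < 8. Then |-2t^2 + 15t - 106| ≤ 2·8^2 + 15·8 + 106 = 354.
Hence |(-2t^3 + t^2 - t - 9) − 733| ≤ 354|t + 7| < ε provided |t + 7| < ε/354.
Choosing δ = min(1, ε/354) ensures both conditions, hence |(-2t^3 + t^2 - t - 9) − 733| < ε.

δ = min(1, ε/354)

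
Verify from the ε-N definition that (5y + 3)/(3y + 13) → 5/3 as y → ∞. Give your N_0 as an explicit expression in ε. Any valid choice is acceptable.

Let ε > 0 be given. We seek N_0 > 0 such that y > N_0 implies |(5y + 3)/(3y + 13) − (5/3)| < ε.
(5y + 3)/(3y + 13) − (5/3) = (3(5y + 3) − 5(3y + 13)) / (3(3y + 13)) = -56/(3(3y + 13)).
For y > 0 we have 3y + 13 > 3y, so |(5y + 3)/(3y + 13) − (5/3)| = 56/(3(3y + 13)) < 56/(3·3y) = (56/9)/y.
Thus |(5y + 3)/(3y + 13) − (5/3)| < ε whenever y > (56/9)/ε.
Take N_0 = (56/9)/ε. If y > N_0 then |(5y + 3)/(3y + 13) − (5/3)| < (56/9)/y < ε.

N_0 = (56/9)/ε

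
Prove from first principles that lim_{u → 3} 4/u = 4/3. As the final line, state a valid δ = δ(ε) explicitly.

δ = min(3/2, (9/8)ε)

Let ε > 0 be given. We seek δ > 0 such that 0 < |u − 3| < δ implies |4/u − (4/3)| < ε.
|4/u − (4/3)| = 4·|3 − u|/(3·|u|) = 4|u − 3|/(3|u|).
Restrict δ ≤ 3/2. Then |u − 3| < 3/2 gives |u| > 3/2, so 3|u| > 9/2.
Then |4/u − (4/3)| < 4|u − 3|/(9/2), which is < ε when |u − 3| < (9/8)ε.
Take δ = min(3/2, (9/8)ε). Then 0 < |u − 3| < δ gives both |u − 3| < 3/2 and |u − 3| < (9/8)ε, so |4/u − (4/3)| < ε.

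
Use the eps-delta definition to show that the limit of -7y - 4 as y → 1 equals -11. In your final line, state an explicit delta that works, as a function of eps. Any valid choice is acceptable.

Suppose eps > 0. We need delta > 0 so that 0 < |y − 1| < delta implies |(-7y - 4) + 11| < eps.
Since (-7y - 4) + 11 = -7(y − 1), we have |(-7y - 4) + 11| = 7|y − 1|.
Thus it suffices that |y − 1| < eps/7.
Choosing delta = eps/7 gives |(-7y - 4) + 11| = 7|y − 1| < eps whenever |y − 1| < delta.

delta = eps/7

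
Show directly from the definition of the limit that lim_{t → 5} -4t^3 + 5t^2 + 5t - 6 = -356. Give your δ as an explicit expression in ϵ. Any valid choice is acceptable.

Fix ϵ > 0. We want δ > 0 such that 0 < |t − 5| < δ implies |(-4t^3 + 5t^2 + 5t - 6) + 356| < ϵ.
(-4t^3 + 5t^2 + 5t - 6) + 356 = -4t^3 + 5t^2 + 5t + 350 = (t − 5)(-4t^2 - 15t - 70).
So |(-4t^3 + 5t^2 + 5t - 6) + 356| = |t − 5|·|-4t^2 - 15t - 70|.
Assume first that |t − 5| < 1, so |t| < 6. Then |-4t^2 - 15t - 70| ≤ 4·6^2 + 15·6 + 70 = 304.
Hence |(-4t^3 + 5t^2 + 5t - 6) + 356| ≤ 304|t − 5| < ϵ provided |t − 5| < ϵ/304.
Choosing δ = min(1, ϵ/304) ensures both conditions, hence |(-4t^3 + 5t^2 + 5t - 6) + 356| < ϵ.

δ = min(1, ϵ/304)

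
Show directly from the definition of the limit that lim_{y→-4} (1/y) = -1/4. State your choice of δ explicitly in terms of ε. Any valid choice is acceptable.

Fix ε > 0. We seek δ > 0 such that 0 < |y + 4| < δ implies |1/y + 1/4| < ε.
|1/y + 1/4| = |-4 − y|/(4·|y|) = |y + 4|/(4|y|).
Restrict δ ≤ 2. Then |y + 4| < 2 gives |y| > 2, so 4|y| > 8.
Then |1/y + 1/4| < |y + 4|/8, which is < ε when |y + 4| < 8ε.
Take δ = min(2, 8ε). Then 0 < |y + 4| < δ gives both |y + 4| < 2 and |y + 4| < 8ε, so |1/y + 1/4| < ε.

δ = min(2, 8ε)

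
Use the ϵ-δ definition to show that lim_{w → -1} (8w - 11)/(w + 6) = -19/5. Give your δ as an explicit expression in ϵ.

δ = min(5/2, (25/118)ϵ)

Fix ϵ > 0. We want δ > 0 with 0 < |w + 1| < δ ⇒ |(8w - 11)/(w + 6) + 19/5| < ϵ.
Combining over a common denominator, (8w - 11)/(w + 6) + 19/5 = [(8w - 11)·5 − (-19)·(w + 6)] / [5·(w + 6)] = 59(w + 1) / (5(w + 6)).
So |(8w - 11)/(w + 6) + 19/5| = 59|w + 1| / (5·|w + 6|).
Restrict δ ≤ 5/2. Then |w + 1| < 5/2 gives |w + 6| = |(w + 1) + 5| ≥ 5 − 5/2 = 5/2.
Hence |(8w - 11)/(w + 6) + 19/5| < 59|w + 1|/(5·(5/2)) = (118/25)|w + 1|, which is < ϵ once |w + 1| < (25/118)ϵ.
Take δ = min(5/2, (25/118)ϵ). Then 0 < |w + 1| < δ forces both bounds, so |(8w - 11)/(w + 6) + 19/5| < ϵ.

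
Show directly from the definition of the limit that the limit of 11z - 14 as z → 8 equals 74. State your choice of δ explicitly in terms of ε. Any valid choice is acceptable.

Suppose ε > 0. We need δ > 0 so that 0 < |z − 8| < δ implies |(11z - 14) − 74| < ε.
|(11z - 14) − 74| = |11z - 88| = 11|z − 8|.
Thus it suffices that |z − 8| < ε/11.
Choosing δ = ε/11 gives |(11z - 14) − 74| = 11|z − 8| < ε whenever |z − 8| < δ.

δ = ε/11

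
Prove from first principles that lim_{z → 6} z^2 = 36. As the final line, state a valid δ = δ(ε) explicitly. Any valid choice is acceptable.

Let ε > 0 be given. We seek δ > 0 with 0 < |z − 6| < δ ⇒ |z^2 − 36| < ε.
Factor: z^2 − 36 = (z − 6)(z + 6), so |z^2 − 36| = |z − 6|·|z + 6|.
Impose δ ≤ 1 so that |z| < 7; then |z + 6| ≤ 13.
Hence |z^2 − 36| ≤ 13|z − 6|, which is < ε once |z − 6| < ε/13.
Take δ = min(1, ε/13). If 0 < |z − 6| < δ then both bounds hold and |z^2 − 36| ≤ 13|z − 6| < 13·(ε/13) = ε.

δ = min(1, ε/13)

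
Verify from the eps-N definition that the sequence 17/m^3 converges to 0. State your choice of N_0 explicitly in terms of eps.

N_0 = (17/eps)^{1/3}

Let eps > 0. For m ≥ 1, |17/m^3 − 0| = 17/m^3.
17/m^3 < eps ⇔ m^3 > 17/eps ⇔ m > (17/eps)^{1/3}.
Take N_0 = (17/eps)^{1/3}. Then m > N_0 implies 17/m^3 < eps.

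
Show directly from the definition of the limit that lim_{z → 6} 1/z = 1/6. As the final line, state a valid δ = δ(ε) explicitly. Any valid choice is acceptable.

δ = min(3, 18ε)

Fix ε > 0. We seek δ > 0 such that 0 < |z − 6| < δ implies |1/z − (1/6)| < ε.
|1/z − (1/6)| = |6 − z|/(6·|z|) = |z − 6|/(6|z|).
Require δ ≤ 3 so that |z| > 6 − 3 = 3, hence 6|z| > 18.
Then |1/z − (1/6)| < |z − 6|/18, which is < ε when |z − 6| < 18ε.
Take δ = min(3, 18ε). Then 0 < |z − 6| < δ gives both |z − 6| < 3 and |z − 6| < 18ε, so |1/z − (1/6)| < ε.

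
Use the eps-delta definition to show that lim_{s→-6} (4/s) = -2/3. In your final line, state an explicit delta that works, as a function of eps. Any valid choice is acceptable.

delta = min(3, (9/2)eps)

Let eps > 0 be given. We seek delta > 0 such that 0 < |s + 6| < delta implies |4/s + 2/3| < eps.
|4/s + 2/3| = 4·|-6 − s|/(6·|s|) = 4|s + 6|/(6|s|).
Require delta ≤ 3 so that |s| > 6 − 3 = 3, hence 6|s| > 18.
Then |4/s + 2/3| < 4|s + 6|/18, which is < eps when |s + 6| < (9/2)eps.
Take delta = min(3, (9/2)eps). Then 0 < |s + 6| < delta gives both |s + 6| < 3 and |s + 6| < (9/2)eps, so |4/s + 2/3| < eps.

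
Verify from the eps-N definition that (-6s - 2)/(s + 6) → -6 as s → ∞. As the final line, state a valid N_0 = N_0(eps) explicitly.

Let eps > 0 be given. We seek N_0 > 0 such that s > N_0 implies |(-6s - 2)/(s + 6) + 6| < eps.
(-6s - 2)/(s + 6) + 6 = ((-6s - 2) − (-6)(s + 6)) / ((s + 6)) = 34/((s + 6)).
For s > 0 we have s + 6 > s, so |(-6s - 2)/(s + 6) + 6| = 34/((s + 6)) < 34/(s) = 34/s.
Thus |(-6s - 2)/(s + 6) + 6| < eps whenever s > 34/eps.
Take N_0 = 34/eps. If s > N_0 then |(-6s - 2)/(s + 6) + 6| < 34/s < eps.

N_0 = 34/eps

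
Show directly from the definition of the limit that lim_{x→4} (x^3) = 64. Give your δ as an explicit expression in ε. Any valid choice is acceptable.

Suppose ε > 0. We seek δ > 0 with 0 < |x − 4| < δ ⇒ |x^3 − 64| < ε.
Factor: x^3 − 64 = (x − 4)(x^2 + 4x + 16), so |x^3 − 64| = |x − 4|·|x^2 + 4x + 16|.
Impose δ ≤ 1 so that |x| < 5; then |x^2 + 4x + 16| ≤ 61.
Hence |x^3 − 64| ≤ 61|x − 4|, which is < ε once |x − 4| < ε/61.
Take δ = min(1, ε/61). If 0 < |x − 4| < δ then both bounds hold and |x^3 − 64| ≤ 61|x − 4| < 61·(ε/61) = ε.

δ = min(1, ε/61)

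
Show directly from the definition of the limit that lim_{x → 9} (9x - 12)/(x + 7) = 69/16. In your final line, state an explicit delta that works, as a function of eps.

delta = min(8, (128/75)eps)

Suppose eps > 0. We want delta > 0 with 0 < |x − 9| < delta ⇒ |(9x - 12)/(x + 7) − (69/16)| < eps.
Combining over a common denominator, (9x - 12)/(x + 7) − (69/16) = [(9x - 12)·16 − 69·(x + 7)] / [16·(x + 7)] = 75(x − 9) / (16(x + 7)).
So |(9x - 12)/(x + 7) − (69/16)| = 75|x − 9| / (16·|x + 7|).
Restrict delta ≤ 8. Then |x − 9| < 8 gives |x + 7| = |(x − 9) + 16| ≥ 16 − 8 = 8.
Hence |(9x - 12)/(x + 7) − (69/16)| < 75|x − 9|/(16·8) = (75/128)|x − 9|, which is < eps once |x − 9| < (128/75)eps.
Take delta = min(8, (128/75)eps). Then 0 < |x − 9| < delta forces both bounds, so |(9x - 12)/(x + 7) − (69/16)| < eps.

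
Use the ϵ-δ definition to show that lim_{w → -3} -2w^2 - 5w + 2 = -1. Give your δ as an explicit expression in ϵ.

Let ϵ > 0 be given. We want δ > 0 such that 0 < |w + 3| < δ implies |(-2w^2 - 5w + 2) + 1| < ϵ.
(-2w^2 - 5w + 2) + 1 = -2w^2 - 5w + 3 = (w + 3)(-2w + 1).
So |(-2w^2 - 5w + 2) + 1| = |w + 3|·|-2w + 1|.
Require δ ≤ 1. Then |w + 3| < 1 gives |w| < 4, and by the triangle inequality |-2w + 1| ≤ 2·4 + 1 = 9.
Hence |(-2w^2 - 5w + 2) + 1| ≤ 9|w + 3| < ϵ provided |w + 3| < ϵ/9.
Take δ = min(1, ϵ/9). Then 0 < |w + 3| < δ gives both |w + 3| < 1 and |w + 3| < ϵ/9, so |(-2w^2 - 5w + 2) + 1| < ϵ.

δ = min(1, ϵ/9)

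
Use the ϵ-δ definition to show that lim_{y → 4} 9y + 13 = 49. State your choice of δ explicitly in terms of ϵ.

Suppose ϵ > 0. We need δ > 0 so that 0 < |y − 4| < δ implies |(9y + 13) − 49| < ϵ.
Since (9y + 13) − 49 = 9(y − 4), we have |(9y + 13) − 49| = 9|y − 4|.
Thus it suffices that |y − 4| < ϵ/9.
Choosing δ = ϵ/9 gives |(9y + 13) − 49| = 9|y − 4| < ϵ whenever |y − 4| < δ.

δ = ϵ/9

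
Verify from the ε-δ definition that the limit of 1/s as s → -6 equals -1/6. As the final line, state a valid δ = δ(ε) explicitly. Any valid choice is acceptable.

δ = min(3, 18ε)

Suppose ε > 0. We seek δ > 0 such that 0 < |s + 6| < δ implies |1/s + 1/6| < ε.
|1/s + 1/6| = |-6 − s|/(6·|s|) = |s + 6|/(6|s|).
Require δ ≤ 3 so that |s| > 6 − 3 = 3, hence 6|s| > 18.
Then |1/s + 1/6| < |s + 6|/18, which is < ε when |s + 6| < 18ε.
Take δ = min(3, 18ε). Then 0 < |s + 6| < δ gives both |s + 6| < 3 and |s + 6| < 18ε, so |1/s + 1/6| < ε.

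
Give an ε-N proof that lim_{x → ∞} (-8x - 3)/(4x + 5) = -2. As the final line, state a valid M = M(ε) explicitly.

M = (7/4)/ε

Let ε > 0 be given. We seek M > 0 such that x > M implies |(-8x - 3)/(4x + 5) + 2| < ε.
(-8x - 3)/(4x + 5) + 2 = (4(-8x - 3) − (-8)(4x + 5)) / (4(4x + 5)) = 28/(4(4x + 5)).
For x > 0 we have 4x + 5 > 4x, so |(-8x - 3)/(4x + 5) + 2| = 28/(4(4x + 5)) < 28/(4·4x) = (7/4)/x.
Thus |(-8x - 3)/(4x + 5) + 2| < ε whenever x > (7/4)/ε.
Take M = (7/4)/ε. If x > M then |(-8x - 3)/(4x + 5) + 2| < (7/4)/x < ε.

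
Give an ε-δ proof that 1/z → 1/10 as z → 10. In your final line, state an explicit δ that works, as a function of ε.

δ = min(5, 50ε)

Let ε > 0. We seek δ > 0 such that 0 < |z − 10| < δ implies |1/z − (1/10)| < ε.
|1/z − (1/10)| = |10 − z|/(10·|z|) = |z − 10|/(10|z|).
Restrict δ ≤ 5. Then |z − 10| < 5 gives |z| > 5, so 10|z| > 50.
Then |1/z − (1/10)| < |z − 10|/50, which is < ε when |z − 10| < 50ε.
Take δ = min(5, 50ε). Then 0 < |z − 10| < δ gives both |z − 10| < 5 and |z − 10| < 50ε, so |1/z − (1/10)| < ε.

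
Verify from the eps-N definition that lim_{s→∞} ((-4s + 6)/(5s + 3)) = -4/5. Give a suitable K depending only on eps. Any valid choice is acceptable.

Suppose eps > 0. We seek K > 0 such that s > K implies |(-4s + 6)/(5s + 3) + 4/5| < eps.
(-4s + 6)/(5s + 3) + 4/5 = (5(-4s + 6) − (-4)(5s + 3)) / (5(5s + 3)) = 42/(5(5s + 3)).
For s > 0 we have 5s + 3 > 5s, so |(-4s + 6)/(5s + 3) + 4/5| = 42/(5(5s + 3)) < 42/(5·5s) = (42/25)/s.
Thus |(-4s + 6)/(5s + 3) + 4/5| < eps whenever s > (42/25)/eps.
Take K = (42/25)/eps. If s > K then |(-4s + 6)/(5s + 3) + 4/5| < (42/25)/s < eps.

K = (42/25)/eps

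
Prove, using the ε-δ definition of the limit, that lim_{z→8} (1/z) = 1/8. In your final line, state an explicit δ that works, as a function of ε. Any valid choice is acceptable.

Fix ε > 0. We seek δ > 0 such that 0 < |z − 8| < δ implies |1/z − (1/8)| < ε.
|1/z − (1/8)| = |8 − z|/(8·|z|) = |z − 8|/(8|z|).
Require δ ≤ 4 so that |z| > 8 − 4 = 4, hence 8|z| > 32.
Then |1/z − (1/8)| < |z − 8|/32, which is < ε when |z − 8| < 32ε.
Take δ = min(4, 32ε). Then 0 < |z − 8| < δ gives both |z − 8| < 4 and |z − 8| < 32ε, so |1/z − (1/8)| < ε.

δ = min(4, 32ε)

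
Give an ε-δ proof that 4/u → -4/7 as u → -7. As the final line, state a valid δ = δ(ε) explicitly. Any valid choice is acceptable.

Fix ε > 0. We seek δ > 0 such that 0 < |u + 7| < δ implies |4/u + 4/7| < ε.
|4/u + 4/7| = 4·|-7 − u|/(7·|u|) = 4|u + 7|/(7|u|).
Restrict δ ≤ 7/2. Then |u + 7| < 7/2 gives |u| > 7/2, so 7|u| > 49/2.
Then |4/u + 4/7| < 4|u + 7|/(49/2), which is < ε when |u + 7| < (49/8)ε.
Take δ = min(7/2, (49/8)ε). Then 0 < |u + 7| < δ gives both |u + 7| < 7/2 and |u + 7| < (49/8)ε, so |4/u + 4/7| < ε.

δ = min(7/2, (49/8)ε)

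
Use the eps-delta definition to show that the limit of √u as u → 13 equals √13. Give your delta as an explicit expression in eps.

delta = min(13, √13·eps)

Suppose eps > 0. We want delta > 0 such that 0 < |u − 13| < delta implies |√u − √13| < eps.
Rationalise: √u − √13 = (u − 13)/(√u + √13), so |√u − √13| = |u − 13|/(√u + √13).
Restrict delta ≤ 13 so that |u − 13| < 13 forces u > 0, and then √u + √13 > √13.
Hence |√u − √13| < |u − 13|/√13, which is < eps once |u − 13| < √13·eps.
Take delta = min(13, √13·eps). If 0 < |u − 13| < delta then u > 0 and |√u − √13| < |u − 13|/√13 < eps.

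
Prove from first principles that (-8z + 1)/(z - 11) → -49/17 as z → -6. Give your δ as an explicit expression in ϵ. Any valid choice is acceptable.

Let ϵ > 0 be given. We want δ > 0 with 0 < |z + 6| < δ ⇒ |(-8z + 1)/(z - 11) + 49/17| < ϵ.
Combining over a common denominator, (-8z + 1)/(z - 11) + 49/17 = [(-8z + 1)·(-17) − 49·(z - 11)] / [(-17)·(z - 11)] = 87(z + 6) / ((-17)(z - 11)).
So |(-8z + 1)/(z - 11) + 49/17| = 87|z + 6| / (17·|z − 11|).
Require δ ≤ 17/2, so |z − 11| ≥ |-17| − |z + 6| > 17 − 17/2 = 17/2.
Hence |(-8z + 1)/(z - 11) + 49/17| < 87|z + 6|/(17·(17/2)) = (174/289)|z + 6|, which is < ϵ once |z + 6| < (289/174)ϵ.
Take δ = min(17/2, (289/174)ϵ). Then 0 < |z + 6| < δ forces both bounds, so |(-8z + 1)/(z - 11) + 49/17| < ϵ.

δ = min(17/2, (289/174)ϵ)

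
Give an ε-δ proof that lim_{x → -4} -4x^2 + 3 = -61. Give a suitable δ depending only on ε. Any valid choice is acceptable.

Let ε > 0. We want δ > 0 such that 0 < |x + 4| < δ implies |(-4x^2 + 3) + 61| < ε.
(-4x^2 + 3) + 61 = -4x^2 + 64 = (x + 4)(-4x + 16).
So |(-4x^2 + 3) + 61| = |x + 4|·|-4x + 16|.
Require δ ≤ 1. Then |x + 4| < 1 gives |x| < 5, and by the triangle inequality |-4x + 16| ≤ 4·5 + 16 = 36.
Hence |(-4x^2 + 3) + 61| ≤ 36|x + 4| < ε provided |x + 4| < ε/36.
Take δ = min(1, ε/36). Then 0 < |x + 4| < δ gives both |x + 4| < 1 and |x + 4| < ε/36, so |(-4x^2 + 3) + 61| < ε.

δ = min(1, ε/36)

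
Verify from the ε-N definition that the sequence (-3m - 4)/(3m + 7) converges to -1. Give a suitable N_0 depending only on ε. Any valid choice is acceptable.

Let ε > 0. For m ≥ 1, |(-3m - 4)/(3m + 7) + 1| = |9|/(3(3m + 7)) = 9/(3(3m + 7)).
Since 3m + 7 ≥ 3m for m ≥ 1, this is ≤ 9/(3·3m) = 1/m.
So |(-3m - 4)/(3m + 7) + 1| < ε whenever m > 1/ε.
Take N_0 = 1/ε. If m > N_0 then |(-3m - 4)/(3m + 7) + 1| ≤ 1/m < ε.

N_0 = 1/ε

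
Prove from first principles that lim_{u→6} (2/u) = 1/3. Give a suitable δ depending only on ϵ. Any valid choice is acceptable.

δ = min(3, 9ϵ)

Let ϵ > 0 be given. We seek δ > 0 such that 0 < |u − 6| < δ implies |2/u − (1/3)| < ϵ.
|2/u − (1/3)| = 2·|6 − u|/(6·|u|) = 2|u − 6|/(6|u|).
Require δ ≤ 3 so that |u| > 6 − 3 = 3, hence 6|u| > 18.
Then |2/u − (1/3)| < 2|u − 6|/18, which is < ϵ when |u − 6| < 9ϵ.
Take δ = min(3, 9ϵ). Then 0 < |u − 6| < δ gives both |u − 6| < 3 and |u − 6| < 9ϵ, so |2/u − (1/3)| < ϵ.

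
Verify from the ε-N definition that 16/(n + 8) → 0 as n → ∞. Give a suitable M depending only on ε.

Suppose ε > 0. For n ≥ 1, |16/(n + 8) − 0| = 16/(n + 8) ≤ 16/n.
We need 16/n < ε, i.e. n > 16/ε.
Take M = 16/ε. If n > M then |16/(n + 8)| ≤ 16/n < ε.

M = 16/ε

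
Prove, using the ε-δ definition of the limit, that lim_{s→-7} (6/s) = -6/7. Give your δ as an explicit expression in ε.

Let ε > 0. We seek δ > 0 such that 0 < |s + 7| < δ implies |6/s + 6/7| < ε.
|6/s + 6/7| = 6·|-7 − s|/(7·|s|) = 6|s + 7|/(7|s|).
Require δ ≤ 7/2 so that |s| > 7 − 7/2 = 7/2, hence 7|s| > 49/2.
Then |6/s + 6/7| < 6|s + 7|/(49/2), which is < ε when |s + 7| < (49/12)ε.
Take δ = min(7/2, (49/12)ε). Then 0 < |s + 7| < δ gives both |s + 7| < 7/2 and |s + 7| < (49/12)ε, so |6/s + 6/7| < ε.

δ = min(7/2, (49/12)ε)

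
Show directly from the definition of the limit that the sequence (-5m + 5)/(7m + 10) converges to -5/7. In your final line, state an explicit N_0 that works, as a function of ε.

N_0 = (85/49)/ε

Fix ε > 0. For m ≥ 1, |(-5m + 5)/(7m + 10) + 5/7| = |85|/(7(7m + 10)) = 85/(7(7m + 10)).
Since 7m + 10 ≥ 7m for m ≥ 1, this is ≤ 85/(7·7m) = (85/49)/m.
So |(-5m + 5)/(7m + 10) + 5/7| < ε whenever m > (85/49)/ε.
Take N_0 = (85/49)/ε. If m > N_0 then |(-5m + 5)/(7m + 10) + 5/7| ≤ (85/49)/m < ε.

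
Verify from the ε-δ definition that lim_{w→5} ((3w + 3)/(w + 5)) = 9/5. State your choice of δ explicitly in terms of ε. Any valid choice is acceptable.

Fix ε > 0. We want δ > 0 with 0 < |w − 5| < δ ⇒ |(3w + 3)/(w + 5) − (9/5)| < ε.
Combining over a common denominator, (3w + 3)/(w + 5) − (9/5) = [(3w + 3)·10 − 18·(w + 5)] / [10·(w + 5)] = 12(w − 5) / (10(w + 5)).
So |(3w + 3)/(w + 5) − (9/5)| = 12|w − 5| / (10·|w + 5|).
Require δ ≤ 5, so |w + 5| ≥ |10| − |w − 5| > 10 − 5 = 5.
Hence |(3w + 3)/(w + 5) − (9/5)| < 12|w − 5|/(10·5) = (6/25)|w − 5|, which is < ε once |w − 5| < (25/6)ε.
Take δ = min(5, (25/6)ε). Then 0 < |w − 5| < δ forces both bounds, so |(3w + 3)/(w + 5) − (9/5)| < ε.

δ = min(5, (25/6)ε)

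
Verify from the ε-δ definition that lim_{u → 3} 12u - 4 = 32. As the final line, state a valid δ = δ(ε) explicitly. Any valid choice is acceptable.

Let ε > 0. We need δ > 0 so that 0 < |u − 3| < δ implies |(12u - 4) − 32| < ε.
|(12u - 4) − 32| = |12u - 36| = 12|u − 3|.
Thus it suffices that |u − 3| < ε/12.
Choosing δ = ε/12 gives |(12u - 4) − 32| = 12|u − 3| < ε whenever |u − 3| < δ.

δ = ε/12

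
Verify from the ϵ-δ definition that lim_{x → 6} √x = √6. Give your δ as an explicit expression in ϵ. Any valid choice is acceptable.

Let ϵ > 0. We want δ > 0 such that 0 < |x − 6| < δ implies |√x − √6| < ϵ.
Rationalise: √x − √6 = (x − 6)/(√x + √6), so |√x − √6| = |x − 6|/(√x + √6).
Restrict δ ≤ 6 so that |x − 6| < 6 forces x > 0, and then √x + √6 > √6.
Hence |√x − √6| < |x − 6|/√6, which is < ϵ once |x − 6| < √6·ϵ.
Take δ = min(6, √6·ϵ). If 0 < |x − 6| < δ then x > 0 and |√x − √6| < |x − 6|/√6 < ϵ.

δ = min(6, √6·ϵ)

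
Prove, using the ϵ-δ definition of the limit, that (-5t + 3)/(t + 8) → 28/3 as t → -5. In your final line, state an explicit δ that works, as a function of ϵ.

δ = min(3/2, (9/86)ϵ)

Let ϵ > 0 be given. We want δ > 0 with 0 < |t + 5| < δ ⇒ |(-5t + 3)/(t + 8) − (28/3)| < ϵ.
Combining over a common denominator, (-5t + 3)/(t + 8) − (28/3) = [(-5t + 3)·3 − 28·(t + 8)] / [3·(t + 8)] = -43(t + 5) / (3(t + 8)).
So |(-5t + 3)/(t + 8) − (28/3)| = 43|t + 5| / (3·|t + 8|).
Require δ ≤ 3/2, so |t + 8| ≥ |3| − |t + 5| > 3 − 3/2 = 3/2.
Hence |(-5t + 3)/(t + 8) − (28/3)| < 43|t + 5|/(3·(3/2)) = (86/9)|t + 5|, which is < ϵ once |t + 5| < (9/86)ϵ.
Take δ = min(3/2, (9/86)ϵ). Then 0 < |t + 5| < δ forces both bounds, so |(-5t + 3)/(t + 8) − (28/3)| < ϵ.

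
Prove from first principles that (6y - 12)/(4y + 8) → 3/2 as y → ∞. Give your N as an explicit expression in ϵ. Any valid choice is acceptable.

N = 6/ϵ

Let ϵ > 0 be given. We seek N > 0 such that y > N implies |(6y - 12)/(4y + 8) − (3/2)| < ϵ.
(6y - 12)/(4y + 8) − (3/2) = (4(6y - 12) − 6(4y + 8)) / (4(4y + 8)) = -96/(4(4y + 8)).
For y > 0 we have 4y + 8 > 4y, so |(6y - 12)/(4y + 8) − (3/2)| = 96/(4(4y + 8)) < 96/(4·4y) = 6/y.
Thus |(6y - 12)/(4y + 8) − (3/2)| < ϵ whenever y > 6/ϵ.
Take N = 6/ϵ. If y > N then |(6y - 12)/(4y + 8) − (3/2)| < 6/y < ϵ.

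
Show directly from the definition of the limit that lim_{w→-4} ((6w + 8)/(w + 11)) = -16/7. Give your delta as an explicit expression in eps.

delta = min(7/2, (49/116)eps)

Fix eps > 0. We want delta > 0 with 0 < |w + 4| < delta ⇒ |(6w + 8)/(w + 11) + 16/7| < eps.
Combining over a common denominator, (6w + 8)/(w + 11) + 16/7 = [(6w + 8)·7 − (-16)·(w + 11)] / [7·(w + 11)] = 58(w + 4) / (7(w + 11)).
So |(6w + 8)/(w + 11) + 16/7| = 58|w + 4| / (7·|w + 11|).
Restrict delta ≤ 7/2. Then |w + 4| < 7/2 gives |w + 11| = |(w + 4) + 7| ≥ 7 − 7/2 = 7/2.
Hence |(6w + 8)/(w + 11) + 16/7| < 58|w + 4|/(7·(7/2)) = (116/49)|w + 4|, which is < eps once |w + 4| < (49/116)eps.
Take delta = min(7/2, (49/116)eps). Then 0 < |w + 4| < delta forces both bounds, so |(6w + 8)/(w + 11) + 16/7| < eps.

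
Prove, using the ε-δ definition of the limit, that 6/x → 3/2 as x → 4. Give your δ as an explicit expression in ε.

Let ε > 0. We seek δ > 0 such that 0 < |x − 4| < δ implies |6/x − (3/2)| < ε.
|6/x − (3/2)| = 6·|4 − x|/(4·|x|) = 6|x − 4|/(4|x|).
Require δ ≤ 2 so that |x| > 4 − 2 = 2, hence 4|x| > 8.
Then |6/x − (3/2)| < 6|x − 4|/8, which is < ε when |x − 4| < (4/3)ε.
Take δ = min(2, (4/3)ε). Then 0 < |x − 4| < δ gives both |x − 4| < 2 and |x − 4| < (4/3)ε, so |6/x − (3/2)| < ε.

δ = min(2, (4/3)ε)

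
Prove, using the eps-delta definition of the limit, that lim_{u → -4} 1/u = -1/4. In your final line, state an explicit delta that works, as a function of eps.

delta = min(2, 8eps)

Let eps > 0 be given. We seek delta > 0 such that 0 < |u + 4| < delta implies |1/u + 1/4| < eps.
|1/u + 1/4| = |-4 − u|/(4·|u|) = |u + 4|/(4|u|).
Require delta ≤ 2 so that |u| > 4 − 2 = 2, hence 4|u| > 8.
Then |1/u + 1/4| < |u + 4|/8, which is < eps when |u + 4| < 8eps.
Take delta = min(2, 8eps). Then 0 < |u + 4| < delta gives both |u + 4| < 2 and |u + 4| < 8eps, so |1/u + 1/4| < eps.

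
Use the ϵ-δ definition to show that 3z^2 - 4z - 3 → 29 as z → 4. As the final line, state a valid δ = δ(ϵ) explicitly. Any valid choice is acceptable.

δ = min(1, ϵ/23)

Fix ϵ > 0. We want δ > 0 such that 0 < |z − 4| < δ implies |(3z^2 - 4z - 3) − 29| < ϵ.
(3z^2 - 4z - 3) − 29 = 3z^2 - 4z - 32 = (z − 4)(3z + 8).
So |(3z^2 - 4z - 3) − 29| = |z − 4|·|3z + 8|.
Assume first that |z − 4| < 1, so |z| < 5. Then |3z + 8| ≤ 3·5 + 8 = 23.
Hence |(3z^2 - 4z - 3) − 29| ≤ 23|z − 4| < ϵ provided |z − 4| < ϵ/23.
Choosing δ = min(1, ϵ/23) ensures both conditions, hence |(3z^2 - 4z - 3) − 29| < ϵ.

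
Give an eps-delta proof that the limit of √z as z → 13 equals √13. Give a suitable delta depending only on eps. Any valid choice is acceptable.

Suppose eps > 0. We want delta > 0 such that 0 < |z − 13| < delta implies |√z − √13| < eps.
Rationalise: √z − √13 = (z − 13)/(√z + √13), so |√z − √13| = |z − 13|/(√z + √13).
Restrict delta ≤ 13 so that |z − 13| < 13 forces z > 0, and then √z + √13 > √13.
Hence |√z − √13| < |z − 13|/√13, which is < eps once |z − 13| < √13·eps.
Take delta = min(13, √13·eps). If 0 < |z − 13| < delta then z > 0 and |√z − √13| < |z − 13|/√13 < eps.

delta = min(13, √13·eps)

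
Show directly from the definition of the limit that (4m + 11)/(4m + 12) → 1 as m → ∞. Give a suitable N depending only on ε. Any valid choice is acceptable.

Suppose ε > 0. For m ≥ 1, |(4m + 11)/(4m + 12) − 1| = |-4|/(4(4m + 12)) = 4/(4(4m + 12)).
Since 4m + 12 ≥ 4m for m ≥ 1, this is ≤ 4/(4·4m) = (1/4)/m.
So |(4m + 11)/(4m + 12) − 1| < ε whenever m > (1/4)/ε.
Take N = (1/4)/ε. If m > N then |(4m + 11)/(4m + 12) − 1| ≤ (1/4)/m < ε.

N = (1/4)/ε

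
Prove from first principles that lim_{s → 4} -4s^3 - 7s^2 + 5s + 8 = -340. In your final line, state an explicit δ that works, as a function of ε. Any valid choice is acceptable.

δ = min(1, ε/302)

Let ε > 0. We want δ > 0 such that 0 < |s − 4| < δ implies |(-4s^3 - 7s^2 + 5s + 8) + 340| < ε.
(-4s^3 - 7s^2 + 5s + 8) + 340 = -4s^3 - 7s^2 + 5s + 348 = (s − 4)(-4s^2 - 23s - 87).
So |(-4s^3 - 7s^2 + 5s + 8) + 340| = |s − 4|·|-4s^2 - 23s - 87|.
Require δ ≤ 1. Then |s − 4| < 1 gives |s| < 5, and by the triangle inequality |-4s^2 - 23s - 87| ≤ 4·5^2 + 23·5 + 87 = 302.
Hence |(-4s^3 - 7s^2 + 5s + 8) + 340| ≤ 302|s − 4| < ε provided |s − 4| < ε/302.
Take δ = min(1, ε/302). Then 0 < |s − 4| < δ gives both |s − 4| < 1 and |s − 4| < ε/302, so |(-4s^3 - 7s^2 + 5s + 8) + 340| < ε.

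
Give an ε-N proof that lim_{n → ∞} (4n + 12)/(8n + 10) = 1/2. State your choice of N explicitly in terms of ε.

N = (7/8)/ε

Fix ε > 0. For n ≥ 1, |(4n + 12)/(8n + 10) − (1/2)| = |56|/(8(8n + 10)) = 56/(8(8n + 10)).
Since 8n + 10 ≥ 8n for n ≥ 1, this is ≤ 56/(8·8n) = (7/8)/n.
So |(4n + 12)/(8n + 10) − (1/2)| < ε whenever n > (7/8)/ε.
Take N = (7/8)/ε. If n > N then |(4n + 12)/(8n + 10) − (1/2)| ≤ (7/8)/n < ε.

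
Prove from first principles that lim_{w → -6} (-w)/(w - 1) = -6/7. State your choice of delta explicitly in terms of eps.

delta = min(7/2, (49/2)eps)

Let eps > 0 be given. We want delta > 0 with 0 < |w + 6| < delta ⇒ |(-w)/(w - 1) + 6/7| < eps.
Combining over a common denominator, (-w)/(w - 1) + 6/7 = [(-w)·(-7) − 6·(w - 1)] / [(-7)·(w - 1)] = 1(w + 6) / ((-7)(w - 1)).
So |(-w)/(w - 1) + 6/7| = |w + 6| / (7·|w − 1|).
Require delta ≤ 7/2, so |w − 1| ≥ |-7| − |w + 6| > 7 − 7/2 = 7/2.
Hence |(-w)/(w - 1) + 6/7| < |w + 6|/(7·(7/2)) = (2/49)|w + 6|, which is < eps once |w + 6| < (49/2)eps.
Take delta = min(7/2, (49/2)eps). Then 0 < |w + 6| < delta forces both bounds, so |(-w)/(w - 1) + 6/7| < eps.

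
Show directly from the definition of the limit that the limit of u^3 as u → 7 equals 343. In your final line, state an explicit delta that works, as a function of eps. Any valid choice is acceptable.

Suppose eps > 0. We seek delta > 0 with 0 < |u − 7| < delta ⇒ |u^3 − 343| < eps.
Factor: u^3 − 343 = (u − 7)(u^2 + 7u + 49), so |u^3 − 343| = |u − 7|·|u^2 + 7u + 49|.
Impose delta ≤ 1 so that |u| < 8; then |u^2 + 7u + 49| ≤ 169.
Hence |u^3 − 343| ≤ 169|u − 7|, which is < eps once |u − 7| < eps/169.
Take delta = min(1, eps/169). If 0 < |u − 7| < delta then both bounds hold and |u^3 − 343| ≤ 169|u − 7| < 169·(eps/169) = eps.

delta = min(1, eps/169)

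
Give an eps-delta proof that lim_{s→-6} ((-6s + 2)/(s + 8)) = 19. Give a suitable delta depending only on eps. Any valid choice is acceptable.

Let eps > 0 be given. We want delta > 0 with 0 < |s + 6| < delta ⇒ |(-6s + 2)/(s + 8) − 19| < eps.
Combining over a common denominator, (-6s + 2)/(s + 8) − 19 = [(-6s + 2)·2 − 38·(s + 8)] / [2·(s + 8)] = -50(s + 6) / (2(s + 8)).
So |(-6s + 2)/(s + 8) − 19| = 50|s + 6| / (2·|s + 8|).
Require delta ≤ 1, so |s + 8| ≥ |2| − |s + 6| > 2 − 1 = 1.
Hence |(-6s + 2)/(s + 8) − 19| < 50|s + 6|/(2·1) = 25|s + 6|, which is < eps once |s + 6| < (1/25)eps.
Take delta = min(1, (1/25)eps). Then 0 < |s + 6| < delta forces both bounds, so |(-6s + 2)/(s + 8) − 19| < eps.

delta = min(1, (1/25)eps)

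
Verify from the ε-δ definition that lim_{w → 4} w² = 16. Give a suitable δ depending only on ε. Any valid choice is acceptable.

Let ε > 0. We seek δ > 0 with 0 < |w − 4| < δ ⇒ |w² − 16| < ε.
Factor: w² − 16 = (w − 4)(w + 4), so |w² − 16| = |w − 4|·|w + 4|.
Restrict δ ≤ 2. Then |w − 4| < 2 gives |w| < 6, so by the triangle inequality |w + 4| ≤ 6 + 4 = 10.
Hence |w² − 16| ≤ 10|w − 4|, which is < ε once |w − 4| < ε/10.
Take δ = min(2, ε/10). If 0 < |w − 4| < δ then both bounds hold and |w² − 16| ≤ 10|w − 4| < 10·(ε/10) = ε.

δ = min(2, ε/10)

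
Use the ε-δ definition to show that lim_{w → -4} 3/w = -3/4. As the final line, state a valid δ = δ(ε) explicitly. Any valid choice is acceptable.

Let ε > 0. We seek δ > 0 such that 0 < |w + 4| < δ implies |3/w + 3/4| < ε.
|3/w + 3/4| = 3·|-4 − w|/(4·|w|) = 3|w + 4|/(4|w|).
Restrict δ ≤ 2. Then |w + 4| < 2 gives |w| > 2, so 4|w| > 8.
Then |3/w + 3/4| < 3|w + 4|/8, which is < ε when |w + 4| < (8/3)ε.
Take δ = min(2, (8/3)ε). Then 0 < |w + 4| < δ gives both |w + 4| < 2 and |w + 4| < (8/3)ε, so |3/w + 3/4| < ε.

δ = min(2, (8/3)ε)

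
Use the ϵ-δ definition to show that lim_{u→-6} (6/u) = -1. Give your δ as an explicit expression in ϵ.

Suppose ϵ > 0. We seek δ > 0 such that 0 < |u + 6| < δ implies |6/u + 1| < ϵ.
|6/u + 1| = 6·|-6 − u|/(6·|u|) = 6|u + 6|/(6|u|).
Require δ ≤ 3 so that |u| > 6 − 3 = 3, hence 6|u| > 18.
Then |6/u + 1| < 6|u + 6|/18, which is < ϵ when |u + 6| < 3ϵ.
Take δ = min(3, 3ϵ). Then 0 < |u + 6| < δ gives both |u + 6| < 3 and |u + 6| < 3ϵ, so |6/u + 1| < ϵ.

δ = min(3, 3ϵ)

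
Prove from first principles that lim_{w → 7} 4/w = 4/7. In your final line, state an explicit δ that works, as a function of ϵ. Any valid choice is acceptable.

Suppose ϵ > 0. We seek δ > 0 such that 0 < |w − 7| < δ implies |4/w − (4/7)| < ϵ.
|4/w − (4/7)| = 4·|7 − w|/(7·|w|) = 4|w − 7|/(7|w|).
Restrict δ ≤ 7/2. Then |w − 7| < 7/2 gives |w| > 7/2, so 7|w| > 49/2.
Then |4/w − (4/7)| < 4|w − 7|/(49/2), which is < ϵ when |w − 7| < (49/8)ϵ.
Take δ = min(7/2, (49/8)ϵ). Then 0 < |w − 7| < δ gives both |w − 7| < 7/2 and |w − 7| < (49/8)ϵ, so |4/w − (4/7)| < ϵ.

δ = min(7/2, (49/8)ϵ)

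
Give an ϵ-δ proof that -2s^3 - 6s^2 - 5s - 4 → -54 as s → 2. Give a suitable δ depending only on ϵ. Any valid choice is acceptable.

Let ϵ > 0. We want δ > 0 such that 0 < |s − 2| < δ implies |(-2s^3 - 6s^2 - 5s - 4) + 54| < ϵ.
(-2s^3 - 6s^2 - 5s - 4) + 54 = -2s^3 - 6s^2 - 5s + 50 = (s − 2)(-2s^2 - 10s - 25).
So |(-2s^3 - 6s^2 - 5s - 4) + 54| = |s − 2|·|-2s^2 - 10s - 25|.
Require δ ≤ 2. Then |s − 2| < 2 gives |s| < 4, and by the triangle inequality |-2s^2 - 10s - 25| ≤ 2·4^2 + 10·4 + 25 = 97.
Hence |(-2s^3 - 6s^2 - 5s - 4) + 54| ≤ 97|s − 2| < ϵ provided |s − 2| < ϵ/97.
Choosing δ = min(2, ϵ/97) ensures both conditions, hence |(-2s^3 - 6s^2 - 5s - 4) + 54| < ϵ.

δ = min(2, ϵ/97)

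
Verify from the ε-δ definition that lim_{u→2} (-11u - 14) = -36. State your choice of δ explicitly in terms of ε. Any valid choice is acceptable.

Fix ε > 0. We need δ > 0 so that 0 < |u − 2| < δ implies |(-11u - 14) + 36| < ε.
|(-11u - 14) + 36| = |-11u + 22| = 11|u − 2|.
Thus it suffices that |u − 2| < ε/11.
Take δ = ε/11. If 0 < |u − 2| < δ then |(-11u - 14) + 36| = 11|u − 2| < 11·(ε/11) = ε.

δ = ε/11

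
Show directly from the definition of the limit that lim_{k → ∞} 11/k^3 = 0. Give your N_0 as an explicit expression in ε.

Let ε > 0. For k ≥ 1, |11/k^3 − 0| = 11/k^3.
11/k^3 < ε ⇔ k^3 > 11/ε ⇔ k > (11/ε)^{1/3}.
Take N_0 = (11/ε)^{1/3}. Then k > N_0 implies 11/k^3 < ε.

N_0 = (11/ε)^{1/3}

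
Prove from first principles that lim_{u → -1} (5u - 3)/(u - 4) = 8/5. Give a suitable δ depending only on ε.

δ = min(5/2, (25/34)ε)

Fix ε > 0. We want δ > 0 with 0 < |u + 1| < δ ⇒ |(5u - 3)/(u - 4) − (8/5)| < ε.
Combining over a common denominator, (5u - 3)/(u - 4) − (8/5) = [(5u - 3)·(-5) − (-8)·(u - 4)] / [(-5)·(u - 4)] = -17(u + 1) / ((-5)(u - 4)).
So |(5u - 3)/(u - 4) − (8/5)| = 17|u + 1| / (5·|u − 4|).
Require δ ≤ 5/2, so |u − 4| ≥ |-5| − |u + 1| > 5 − 5/2 = 5/2.
Hence |(5u - 3)/(u - 4) − (8/5)| < 17|u + 1|/(5·(5/2)) = (34/25)|u + 1|, which is < ε once |u + 1| < (25/34)ε.
Take δ = min(5/2, (25/34)ε). Then 0 < |u + 1| < δ forces both bounds, so |(5u - 3)/(u - 4) − (8/5)| < ε.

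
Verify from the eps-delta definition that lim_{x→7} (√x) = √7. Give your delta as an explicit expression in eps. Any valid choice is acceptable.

Let eps > 0. We want delta > 0 such that 0 < |x − 7| < delta implies |√x − √7| < eps.
Multiplying by the conjugate, |√x − √7| = |x − 7|/(√x + √7).
Restrict delta ≤ 7 so that |x − 7| < 7 forces x > 0, and then √x + √7 > √7.
Hence |√x − √7| < |x − 7|/√7, which is < eps once |x − 7| < √7·eps.
Take delta = min(7, √7·eps). If 0 < |x − 7| < delta then x > 0 and |√x − √7| < |x − 7|/√7 < eps.

delta = min(7, √7·eps)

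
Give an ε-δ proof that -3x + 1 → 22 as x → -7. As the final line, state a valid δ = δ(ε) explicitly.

Suppose ε > 0. We need δ > 0 so that 0 < |x + 7| < δ implies |(-3x + 1) − 22| < ε.
Since (-3x + 1) − 22 = -3(x + 7), we have |(-3x + 1) − 22| = 3|x + 7|.
Thus it suffices that |x + 7| < ε/3.
Take δ = ε/3. If 0 < |x + 7| < δ then |(-3x + 1) − 22| = 3|x + 7| < 3·(ε/3) = ε.

δ = ε/3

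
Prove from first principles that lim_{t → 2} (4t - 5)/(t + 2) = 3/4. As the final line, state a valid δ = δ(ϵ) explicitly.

δ = min(2, (8/13)ϵ)

Let ϵ > 0. We want δ > 0 with 0 < |t − 2| < δ ⇒ |(4t - 5)/(t + 2) − (3/4)| < ϵ.
Combining over a common denominator, (4t - 5)/(t + 2) − (3/4) = [(4t - 5)·4 − 3·(t + 2)] / [4·(t + 2)] = 13(t − 2) / (4(t + 2)).
So |(4t - 5)/(t + 2) − (3/4)| = 13|t − 2| / (4·|t + 2|).
Require δ ≤ 2, so |t + 2| ≥ |4| − |t − 2| > 4 − 2 = 2.
Hence |(4t - 5)/(t + 2) − (3/4)| < 13|t − 2|/(4·2) = (13/8)|t − 2|, which is < ϵ once |t − 2| < (8/13)ϵ.
Take δ = min(2, (8/13)ϵ). Then 0 < |t − 2| < δ forces both bounds, so |(4t - 5)/(t + 2) − (3/4)| < ϵ.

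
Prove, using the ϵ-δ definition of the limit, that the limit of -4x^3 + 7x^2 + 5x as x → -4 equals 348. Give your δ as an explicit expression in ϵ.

δ = min(1, ϵ/302)

Let ϵ > 0. We want δ > 0 such that 0 < |x + 4| < δ implies |(-4x^3 + 7x^2 + 5x) − 348| < ϵ.
(-4x^3 + 7x^2 + 5x) − 348 = -4x^3 + 7x^2 + 5x - 348 = (x + 4)(-4x^2 + 23x - 87).
So |(-4x^3 + 7x^2 + 5x) − 348| = |x + 4|·|-4x^2 + 23x - 87|.
Assume first that |x + 4| < 1, so |x| < 5. Then |-4x^2 + 23x - 87| ≤ 4·5^2 + 23·5 + 87 = 302.
Hence |(-4x^3 + 7x^2 + 5x) − 348| ≤ 302|x + 4| < ϵ provided |x + 4| < ϵ/302.
Choosing δ = min(1, ϵ/302) ensures both conditions, hence |(-4x^3 + 7x^2 + 5x) − 348| < ϵ.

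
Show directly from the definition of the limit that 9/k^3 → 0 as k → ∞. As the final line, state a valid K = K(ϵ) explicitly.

Fix ϵ > 0. For k ≥ 1, |9/k^3 − 0| = 9/k^3.
9/k^3 < ϵ ⇔ k^3 > 9/ϵ ⇔ k > (9/ϵ)^{1/3}.
Take K = (9/ϵ)^{1/3}. Then k > K implies 9/k^3 < ϵ.

K = (9/ϵ)^{1/3}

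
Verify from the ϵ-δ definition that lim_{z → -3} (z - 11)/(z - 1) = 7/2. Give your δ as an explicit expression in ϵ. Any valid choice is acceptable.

Let ϵ > 0 be given. We want δ > 0 with 0 < |z + 3| < δ ⇒ |(z - 11)/(z - 1) − (7/2)| < ϵ.
Combining over a common denominator, (z - 11)/(z - 1) − (7/2) = [(z - 11)·(-4) − (-14)·(z - 1)] / [(-4)·(z - 1)] = 10(z + 3) / ((-4)(z - 1)).
So |(z - 11)/(z - 1) − (7/2)| = 10|z + 3| / (4·|z − 1|).
Require δ ≤ 2, so |z − 1| ≥ |-4| − |z + 3| > 4 − 2 = 2.
Hence |(z - 11)/(z - 1) − (7/2)| < 10|z + 3|/(4·2) = (5/4)|z + 3|, which is < ϵ once |z + 3| < (4/5)ϵ.
Take δ = min(2, (4/5)ϵ). Then 0 < |z + 3| < δ forces both bounds, so |(z - 11)/(z - 1) − (7/2)| < ϵ.

δ = min(2, (4/5)ϵ)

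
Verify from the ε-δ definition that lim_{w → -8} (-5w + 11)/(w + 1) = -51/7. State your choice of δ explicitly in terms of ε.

Fix ε > 0. We want δ > 0 with 0 < |w + 8| < δ ⇒ |(-5w + 11)/(w + 1) + 51/7| < ε.
Combining over a common denominator, (-5w + 11)/(w + 1) + 51/7 = [(-5w + 11)·(-7) − 51·(w + 1)] / [(-7)·(w + 1)] = -16(w + 8) / ((-7)(w + 1)).
So |(-5w + 11)/(w + 1) + 51/7| = 16|w + 8| / (7·|w + 1|).
Restrict δ ≤ 7/2. Then |w + 8| < 7/2 gives |w + 1| = |(w + 8) + (-7)| ≥ 7 − 7/2 = 7/2.
Hence |(-5w + 11)/(w + 1) + 51/7| < 16|w + 8|/(7·(7/2)) = (32/49)|w + 8|, which is < ε once |w + 8| < (49/32)ε.
Take δ = min(7/2, (49/32)ε). Then 0 < |w + 8| < δ forces both bounds, so |(-5w + 11)/(w + 1) + 51/7| < ε.

δ = min(7/2, (49/32)ε)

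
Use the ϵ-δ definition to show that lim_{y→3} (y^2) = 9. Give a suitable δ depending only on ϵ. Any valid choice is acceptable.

Suppose ϵ > 0. We seek δ > 0 with 0 < |y − 3| < δ ⇒ |y^2 − 9| < ϵ.
Factor: y^2 − 9 = (y − 3)(y + 3), so |y^2 − 9| = |y − 3|·|y + 3|.
Impose δ ≤ 1 so that |y| < 4; then |y + 3| ≤ 7.
Hence |y^2 − 9| ≤ 7|y − 3|, which is < ϵ once |y − 3| < ϵ/7.
Take δ = min(1, ϵ/7). If 0 < |y − 3| < δ then both bounds hold and |y^2 − 9| ≤ 7|y − 3| < 7·(ϵ/7) = ϵ.

δ = min(1, ϵ/7)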